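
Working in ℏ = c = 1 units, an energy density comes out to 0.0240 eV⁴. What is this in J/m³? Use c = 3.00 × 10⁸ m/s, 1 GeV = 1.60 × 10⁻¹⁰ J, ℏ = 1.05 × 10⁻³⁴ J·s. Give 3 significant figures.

0.503 J/m³

[E]/[L]³ = [E]⁴/(ℏc)³; restore (ℏc)⁻³.
1 GeV⁴ → 1/(ℏc)³ × (1 GeV in J)⁴ = 2.10 × 10³⁷ J/m³.
Convert the energy scale: 0.0240 eV⁴ = 2.40 × 10⁻³⁸ GeV⁴.
Result: 2.40 × 10⁻³⁸ × 2.10 × 10³⁷ = 0.503 J/m³.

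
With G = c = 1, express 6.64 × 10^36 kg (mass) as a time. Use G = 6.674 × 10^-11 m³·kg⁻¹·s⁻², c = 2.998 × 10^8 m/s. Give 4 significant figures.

Mass → time via G/c³.
6.64 × 10^36 kg × (G/c³) = 16.45 s

16.45 s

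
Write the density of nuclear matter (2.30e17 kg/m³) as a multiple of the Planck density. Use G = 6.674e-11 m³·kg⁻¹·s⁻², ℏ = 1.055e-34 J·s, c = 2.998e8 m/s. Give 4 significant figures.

Planck density: ρ_P = c⁵/(ℏG²) = 5.154e96 kg/m³.
2.30e17 / 5.154e96 = 4.463e-80

4.463e-80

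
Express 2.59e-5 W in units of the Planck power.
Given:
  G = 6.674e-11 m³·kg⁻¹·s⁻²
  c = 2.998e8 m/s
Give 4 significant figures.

Planck power: P_P = c⁵/G = 3.629e52 W.
2.59e-5 / 3.629e52 = 7.137e-58

7.137e-58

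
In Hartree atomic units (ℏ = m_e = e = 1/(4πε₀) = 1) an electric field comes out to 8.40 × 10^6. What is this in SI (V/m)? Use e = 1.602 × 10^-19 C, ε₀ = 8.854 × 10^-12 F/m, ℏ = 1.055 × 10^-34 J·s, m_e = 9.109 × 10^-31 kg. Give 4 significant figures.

4.310 × 10^18 V/m

One atomic unit of electric field: E_au = E_h/(e a₀) = m_e²e⁵/((4πε₀)³ℏ⁴) = 5.131 × 10^11 V/m.
8.40 × 10^6 × 5.131 × 10^11 V/m = 4.310 × 10^18 V/m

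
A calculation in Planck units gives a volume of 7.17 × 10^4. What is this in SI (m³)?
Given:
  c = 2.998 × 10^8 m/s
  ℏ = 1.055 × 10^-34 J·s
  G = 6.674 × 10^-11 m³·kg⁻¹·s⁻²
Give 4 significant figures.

3.029 × 10^-100 m³

One Planck volume: V_P = (ℏG/c³)^(3/2) = 4.224 × 10^-105 m³.
7.17 × 10^4 × 4.224 × 10^-105 m³ = 3.029 × 10^-100 m³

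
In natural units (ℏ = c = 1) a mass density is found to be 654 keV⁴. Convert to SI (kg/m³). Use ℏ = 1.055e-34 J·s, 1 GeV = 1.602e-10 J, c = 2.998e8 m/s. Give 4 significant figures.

0.1515 kg/m³

Mass density is [E]/(c²[L]³) = [E]⁴/(ℏ³c⁵).
1 GeV⁴ → 1/(ℏ³c⁵) × (1 GeV in J)⁴ = 2.316e20 kg/m³.
Convert the energy scale: 654 keV⁴ = 6.54e-22 GeV⁴.
Result: 6.54e-22 × 2.316e20 = 0.1515 kg/m³.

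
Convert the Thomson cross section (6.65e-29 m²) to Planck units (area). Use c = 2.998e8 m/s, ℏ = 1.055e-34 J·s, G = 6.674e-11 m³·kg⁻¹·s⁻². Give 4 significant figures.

Planck area: A_P = ℏG/c³ = 2.613e-70 m².
6.65e-29 / 2.613e-70 = 2.545e41

2.545e41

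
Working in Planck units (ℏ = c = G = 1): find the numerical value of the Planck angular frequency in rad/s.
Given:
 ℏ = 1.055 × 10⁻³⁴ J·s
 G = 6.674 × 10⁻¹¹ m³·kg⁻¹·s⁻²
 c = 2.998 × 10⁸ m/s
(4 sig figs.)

From ℏ = c = G = 1 the angular frequency scale is ω_P = √(c⁵/(ℏG)).
  = √(3.440 × 10⁸⁶)
  = 1.855 × 10⁴³ rad/s

1.855 × 10⁴³ rad/s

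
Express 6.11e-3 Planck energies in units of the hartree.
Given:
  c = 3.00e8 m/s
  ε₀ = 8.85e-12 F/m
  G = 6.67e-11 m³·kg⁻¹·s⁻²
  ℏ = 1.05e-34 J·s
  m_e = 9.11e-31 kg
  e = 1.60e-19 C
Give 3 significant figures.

Planck energy: E_P = √(ℏc⁵/G) = 1.96e9 J
hartree: E_h = m_e e⁴/(4πε₀ℏ)² = 4.38e-18 J
6.11e-3 × 1.96e9 / 4.38e-18 = 2.73e24

2.73e24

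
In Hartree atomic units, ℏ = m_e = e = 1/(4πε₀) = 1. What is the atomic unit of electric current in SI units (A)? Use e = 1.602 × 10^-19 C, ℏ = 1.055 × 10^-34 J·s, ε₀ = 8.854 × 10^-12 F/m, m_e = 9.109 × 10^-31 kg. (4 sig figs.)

6.612 × 10^-3 A

Dimensional analysis gives I_au = e E_h/ℏ = m_e e⁵/((4πε₀)²ℏ³).
E_h = 4.354 × 10^-18 J
e·E_h/ℏ = 6.612 × 10^-3 A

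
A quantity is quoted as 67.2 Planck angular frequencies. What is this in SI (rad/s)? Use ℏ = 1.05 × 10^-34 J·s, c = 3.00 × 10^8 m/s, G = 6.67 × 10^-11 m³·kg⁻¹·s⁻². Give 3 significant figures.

1.25 × 10^45 rad/s

One Planck angular frequency: ω_P = √(c⁵/(ℏG)) = 1.86 × 10^43 rad/s.
67.2 × 1.86 × 10^43 rad/s = 1.25 × 10^45 rad/s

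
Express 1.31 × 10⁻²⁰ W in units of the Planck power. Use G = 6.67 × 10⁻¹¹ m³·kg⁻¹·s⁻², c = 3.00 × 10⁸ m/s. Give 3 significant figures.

Planck power: P_P = c⁵/G = 3.64 × 10⁵² W.
1.31 × 10⁻²⁰ / 3.64 × 10⁵² = 3.60 × 10⁻⁷³

3.60 × 10⁻⁷³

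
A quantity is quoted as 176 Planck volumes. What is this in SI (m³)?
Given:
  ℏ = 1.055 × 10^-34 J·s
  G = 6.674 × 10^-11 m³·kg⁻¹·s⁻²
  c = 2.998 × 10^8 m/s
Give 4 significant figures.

7.434 × 10^-103 m³

One Planck volume: V_P = (ℏG/c³)^(3/2) = 4.224 × 10^-105 m³.
176 × 4.224 × 10^-105 m³ = 7.434 × 10^-103 m³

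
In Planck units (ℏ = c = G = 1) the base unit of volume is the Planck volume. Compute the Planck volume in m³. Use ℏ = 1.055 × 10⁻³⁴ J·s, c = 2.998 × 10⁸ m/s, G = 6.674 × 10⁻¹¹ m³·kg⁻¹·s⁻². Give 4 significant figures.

4.224 × 10⁻¹⁰⁵ m³

V_P = (ℏG/c³)^(3/2)
  = √(1.784 × 10⁻²⁰⁹)
  = 4.224 × 10⁻¹⁰⁵ m³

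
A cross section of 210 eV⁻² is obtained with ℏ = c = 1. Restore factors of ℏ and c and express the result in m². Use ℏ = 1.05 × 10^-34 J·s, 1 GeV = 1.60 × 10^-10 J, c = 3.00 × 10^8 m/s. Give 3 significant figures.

Area is [L]² = [E]⁻²·(ℏc)²; restore (ℏc)².
1 GeV⁻² → (ℏc)² × (1 GeV in J)⁻² = 3.88 × 10^-32 m².
Convert the energy scale: 210 eV⁻² = 2.10 × 10^20 GeV⁻².
Result: 2.10 × 10^20 × 3.88 × 10^-32 = 8.14 × 10^-12 m².

8.14 × 10^-12 m²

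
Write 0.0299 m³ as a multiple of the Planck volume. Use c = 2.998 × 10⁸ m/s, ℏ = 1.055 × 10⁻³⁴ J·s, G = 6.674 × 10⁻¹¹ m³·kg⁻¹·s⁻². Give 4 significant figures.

7.079 × 10¹⁰²

Planck volume: V_P = (ℏG/c³)^(3/2) = 4.224 × 10⁻¹⁰⁵ m³.
0.0299 / 4.224 × 10⁻¹⁰⁵ = 7.079 × 10¹⁰²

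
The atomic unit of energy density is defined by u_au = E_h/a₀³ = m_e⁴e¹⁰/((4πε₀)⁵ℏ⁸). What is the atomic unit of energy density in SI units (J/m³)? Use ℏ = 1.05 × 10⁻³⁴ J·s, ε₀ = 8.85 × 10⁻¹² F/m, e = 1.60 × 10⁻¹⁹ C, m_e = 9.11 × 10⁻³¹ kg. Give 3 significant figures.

3.01 × 10¹³ J/m³

u_au = E_h/a₀³ = m_e⁴e¹⁰/((4πε₀)⁵ℏ⁸)
E_h = 4.38 × 10⁻¹⁸ J
a₀ = 5.26 × 10⁻¹¹ m
E_h/a₀³ = 3.01 × 10¹³ J/m³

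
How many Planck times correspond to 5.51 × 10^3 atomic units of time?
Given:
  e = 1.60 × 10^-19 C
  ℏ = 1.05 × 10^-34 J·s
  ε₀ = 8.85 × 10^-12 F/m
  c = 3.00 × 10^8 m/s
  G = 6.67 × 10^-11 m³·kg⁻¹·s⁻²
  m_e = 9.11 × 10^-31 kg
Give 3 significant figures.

2.46 × 10^30

atomic unit of time: τ_au = (4πε₀)²ℏ³/(m_e e⁴) = 2.40 × 10^-17 s
Planck time: t_P = √(ℏG/c⁵) = 5.37 × 10^-44 s
5.51 × 10^3 × 2.40 × 10^-17 / 5.37 × 10^-44 = 2.46 × 10^30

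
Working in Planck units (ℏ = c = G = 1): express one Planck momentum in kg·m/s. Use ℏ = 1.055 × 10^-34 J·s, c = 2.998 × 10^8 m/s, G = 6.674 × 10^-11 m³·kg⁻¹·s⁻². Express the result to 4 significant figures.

The unique combination of the constants set to 1 with dimensions of momentum is p_P = √(ℏc³/G).
  = √(42.60)
  = 6.527 kg·m/s

6.527 kg·m/s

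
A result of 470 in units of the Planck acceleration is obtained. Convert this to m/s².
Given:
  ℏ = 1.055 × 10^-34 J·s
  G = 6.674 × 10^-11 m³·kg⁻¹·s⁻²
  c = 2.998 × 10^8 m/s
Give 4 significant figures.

2.613 × 10^54 m/s²

One Planck acceleration: a_P = √(c⁷/(ℏG)) = 5.560 × 10^51 m/s².
470 × 5.560 × 10^51 m/s² = 2.613 × 10^54 m/s²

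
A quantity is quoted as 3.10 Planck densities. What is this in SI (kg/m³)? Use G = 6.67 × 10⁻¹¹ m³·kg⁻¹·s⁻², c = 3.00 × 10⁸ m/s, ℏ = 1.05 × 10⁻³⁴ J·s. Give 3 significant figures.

One Planck density: ρ_P = c⁵/(ℏG²) = 5.20 × 10⁹⁶ kg/m³.
3.10 × 5.20 × 10⁹⁶ kg/m³ = 1.61 × 10⁹⁷ kg/m³

1.61 × 10⁹⁷ kg/m³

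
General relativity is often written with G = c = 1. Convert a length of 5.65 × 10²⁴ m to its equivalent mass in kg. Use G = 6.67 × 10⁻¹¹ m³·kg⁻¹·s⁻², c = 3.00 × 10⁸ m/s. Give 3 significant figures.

7.62 × 10⁵¹ kg

Length → mass via c²/G.
5.65 × 10²⁴ m × (c²/G) = 7.62 × 10⁵¹ kg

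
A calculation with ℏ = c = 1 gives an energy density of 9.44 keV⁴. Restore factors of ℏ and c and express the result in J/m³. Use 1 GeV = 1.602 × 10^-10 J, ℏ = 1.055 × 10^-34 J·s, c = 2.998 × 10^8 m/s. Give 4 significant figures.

1.965 × 10^14 J/m³

[E]/[L]³ = [E]⁴/(ℏc)³; restore (ℏc)⁻³.
1 GeV⁴ → 1/(ℏc)³ × (1 GeV in J)⁴ = 2.082 × 10^37 J/m³.
Convert the energy scale: 9.44 keV⁴ = 9.44 × 10^-24 GeV⁴.
Result: 9.44 × 10^-24 × 2.082 × 10^37 = 1.965 × 10^14 J/m³.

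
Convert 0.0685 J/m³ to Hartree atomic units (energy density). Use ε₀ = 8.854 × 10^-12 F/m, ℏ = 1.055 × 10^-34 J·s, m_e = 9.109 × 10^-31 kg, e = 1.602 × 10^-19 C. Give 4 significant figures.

atomic unit of energy density: u_au = E_h/a₀³ = m_e⁴e¹⁰/((4πε₀)⁵ℏ⁸) = 2.929 × 10^13 J/m³.
0.0685 / 2.929 × 10^13 = 2.339 × 10^-15

2.339 × 10^-15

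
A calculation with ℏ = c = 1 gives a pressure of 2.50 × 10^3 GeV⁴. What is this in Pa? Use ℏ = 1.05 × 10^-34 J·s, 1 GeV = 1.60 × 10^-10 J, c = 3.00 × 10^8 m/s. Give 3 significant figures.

Pressure is [E]/[L]³ = [E]⁴/(ℏc)³.
1 GeV⁴ → 1/(ℏc)³ × (1 GeV in J)⁴ = 2.10 × 10^37 Pa.
Result: 2.50 × 10^3 × 2.10 × 10^37 = 5.24 × 10^40 Pa.

5.24 × 10^40 Pa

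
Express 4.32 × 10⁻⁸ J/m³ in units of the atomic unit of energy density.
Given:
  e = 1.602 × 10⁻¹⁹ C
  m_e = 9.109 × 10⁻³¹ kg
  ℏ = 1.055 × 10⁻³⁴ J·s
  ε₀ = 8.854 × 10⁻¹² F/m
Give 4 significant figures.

1.475 × 10⁻²¹

atomic unit of energy density: u_au = E_h/a₀³ = m_e⁴e¹⁰/((4πε₀)⁵ℏ⁸) = 2.929 × 10¹³ J/m³.
4.32 × 10⁻⁸ / 2.929 × 10¹³ = 1.475 × 10⁻²¹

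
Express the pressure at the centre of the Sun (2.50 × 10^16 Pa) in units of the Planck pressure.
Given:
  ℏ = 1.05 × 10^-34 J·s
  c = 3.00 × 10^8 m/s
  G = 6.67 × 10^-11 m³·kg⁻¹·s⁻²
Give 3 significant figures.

Planck pressure: p_P = c⁷/(ℏG²) = 4.68 × 10^113 Pa.
2.50 × 10^16 / 4.68 × 10^113 = 5.34 × 10^-98

5.34 × 10^-98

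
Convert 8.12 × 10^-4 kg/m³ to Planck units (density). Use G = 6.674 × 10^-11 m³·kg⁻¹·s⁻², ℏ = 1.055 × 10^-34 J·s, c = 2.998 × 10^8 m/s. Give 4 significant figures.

Planck density: ρ_P = c⁵/(ℏG²) = 5.154 × 10^96 kg/m³.
8.12 × 10^-4 / 5.154 × 10^96 = 1.576 × 10^-100

1.576 × 10^-100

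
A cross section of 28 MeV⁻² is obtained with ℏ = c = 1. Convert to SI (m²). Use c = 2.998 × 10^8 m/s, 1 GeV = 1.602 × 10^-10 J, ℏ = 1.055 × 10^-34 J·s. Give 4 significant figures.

1.091 × 10^-24 m²

Area is [L]² = [E]⁻²·(ℏc)²; restore (ℏc)².
1 GeV⁻² → (ℏc)² × (1 GeV in J)⁻² = 3.898 × 10^-32 m².
Convert the energy scale: 28 MeV⁻² = 2.80 × 10^7 GeV⁻².
Result: 2.80 × 10^7 × 3.898 × 10^-32 = 1.091 × 10^-24 m².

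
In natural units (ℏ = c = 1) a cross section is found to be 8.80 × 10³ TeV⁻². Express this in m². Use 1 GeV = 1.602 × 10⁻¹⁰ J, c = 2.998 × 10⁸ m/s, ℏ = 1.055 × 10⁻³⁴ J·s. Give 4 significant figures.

Area is [L]² = [E]⁻²·(ℏc)²; restore (ℏc)².
1 GeV⁻² → (ℏc)² × (1 GeV in J)⁻² = 3.898 × 10⁻³² m².
Convert the energy scale: 8.80 × 10³ TeV⁻² = 8.80 × 10⁻³ GeV⁻².
Result: 8.80 × 10⁻³ × 3.898 × 10⁻³² = 3.430 × 10⁻³⁴ m².

3.430 × 10⁻³⁴ m²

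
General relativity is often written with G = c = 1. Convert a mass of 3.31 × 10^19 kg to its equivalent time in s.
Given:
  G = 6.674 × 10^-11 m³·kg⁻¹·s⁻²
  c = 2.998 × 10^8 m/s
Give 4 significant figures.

8.198 × 10^-17 s

Mass → time via G/c³.
3.31 × 10^19 kg × (G/c³) = 8.198 × 10^-17 s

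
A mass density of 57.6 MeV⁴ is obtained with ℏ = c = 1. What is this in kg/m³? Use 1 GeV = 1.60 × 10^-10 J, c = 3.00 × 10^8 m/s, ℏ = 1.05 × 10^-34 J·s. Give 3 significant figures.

Mass density is [E]/(c²[L]³) = [E]⁴/(ℏ³c⁵).
1 GeV⁴ → 1/(ℏ³c⁵) × (1 GeV in J)⁴ = 2.33 × 10^20 kg/m³.
Convert the energy scale: 57.6 MeV⁴ = 5.76 × 10^-11 GeV⁴.
Result: 5.76 × 10^-11 × 2.33 × 10^20 = 1.34 × 10^10 kg/m³.

1.34 × 10^10 kg/m³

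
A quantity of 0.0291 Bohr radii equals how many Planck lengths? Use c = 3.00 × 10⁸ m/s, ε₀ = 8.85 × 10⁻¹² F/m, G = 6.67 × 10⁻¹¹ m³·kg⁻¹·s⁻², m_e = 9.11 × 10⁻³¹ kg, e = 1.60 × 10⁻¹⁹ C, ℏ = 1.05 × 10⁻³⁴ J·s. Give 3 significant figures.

Bohr radius: a₀ = 4πε₀ℏ²/(m_e e²) = 5.26 × 10⁻¹¹ m
Planck length: ℓ_P = √(ℏG/c³) = 1.61 × 10⁻³⁵ m
0.0291 × 5.26 × 10⁻¹¹ / 1.61 × 10⁻³⁵ = 9.50 × 10²²

9.50 × 10²²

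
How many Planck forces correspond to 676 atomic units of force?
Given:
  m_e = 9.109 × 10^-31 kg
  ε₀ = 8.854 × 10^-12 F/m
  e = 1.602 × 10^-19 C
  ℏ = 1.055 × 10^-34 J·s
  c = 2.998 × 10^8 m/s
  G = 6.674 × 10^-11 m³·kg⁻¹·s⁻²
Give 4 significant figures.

4.591 × 10^-49

atomic unit of force: F_au = E_h/a₀ = m_e²e⁶/((4πε₀)³ℏ⁴) = 8.220 × 10^-8 N
Planck force: F_P = c⁴/G = 1.210 × 10^44 N
676 × 8.220 × 10^-8 / 1.210 × 10^44 = 4.591 × 10^-49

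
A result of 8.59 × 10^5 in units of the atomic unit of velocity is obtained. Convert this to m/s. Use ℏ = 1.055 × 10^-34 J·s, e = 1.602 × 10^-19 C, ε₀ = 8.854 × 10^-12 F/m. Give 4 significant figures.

1.878 × 10^12 m/s

One atomic unit of velocity: v_au = e²/(4πε₀ℏ) = 2.186 × 10^6 m/s.
8.59 × 10^5 × 2.186 × 10^6 m/s = 1.878 × 10^12 m/s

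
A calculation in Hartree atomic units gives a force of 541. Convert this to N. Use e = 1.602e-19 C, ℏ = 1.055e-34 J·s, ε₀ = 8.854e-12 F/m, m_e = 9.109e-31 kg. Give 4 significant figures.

4.447e-5 N

One atomic unit of force: F_au = E_h/a₀ = m_e²e⁶/((4πε₀)³ℏ⁴) = 8.220e-8 N.
541 × 8.220e-8 N = 4.447e-5 N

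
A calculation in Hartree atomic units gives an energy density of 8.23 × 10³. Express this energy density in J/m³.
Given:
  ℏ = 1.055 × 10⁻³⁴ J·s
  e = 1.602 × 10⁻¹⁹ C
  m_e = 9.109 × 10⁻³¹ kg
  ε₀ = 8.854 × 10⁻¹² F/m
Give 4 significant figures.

One atomic unit of energy density: u_au = E_h/a₀³ = m_e⁴e¹⁰/((4πε₀)⁵ℏ⁸) = 2.929 × 10¹³ J/m³.
8.23 × 10³ × 2.929 × 10¹³ J/m³ = 2.411 × 10¹⁷ J/m³

2.411 × 10¹⁷ J/m³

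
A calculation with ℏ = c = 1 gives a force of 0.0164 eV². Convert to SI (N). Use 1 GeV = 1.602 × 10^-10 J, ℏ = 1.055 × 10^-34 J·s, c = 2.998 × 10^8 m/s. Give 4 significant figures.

1.331 × 10^-14 N

Force is [E]/[L] = [E]²/(ℏc); restore (ℏc)⁻¹.
1 GeV² → 1/(ℏc) × (1 GeV in J)² = 8.114 × 10^5 N.
Convert the energy scale: 0.0164 eV² = 1.64 × 10^-20 GeV².
Result: 1.64 × 10^-20 × 8.114 × 10^5 = 1.331 × 10^-14 N.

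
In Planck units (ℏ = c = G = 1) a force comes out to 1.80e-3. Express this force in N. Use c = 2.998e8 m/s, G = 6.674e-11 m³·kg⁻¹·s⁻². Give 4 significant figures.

One Planck force: F_P = c⁴/G = 1.210e44 N.
1.80e-3 × 1.210e44 N = 2.179e41 N

2.179e41 N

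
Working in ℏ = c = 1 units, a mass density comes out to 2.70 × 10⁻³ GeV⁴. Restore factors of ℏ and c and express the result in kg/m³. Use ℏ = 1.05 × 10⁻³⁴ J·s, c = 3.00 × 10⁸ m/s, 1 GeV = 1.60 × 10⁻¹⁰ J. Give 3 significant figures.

6.29 × 10¹⁷ kg/m³

Mass density is [E]/(c²[L]³) = [E]⁴/(ℏ³c⁵).
1 GeV⁴ → 1/(ℏ³c⁵) × (1 GeV in J)⁴ = 2.33 × 10²⁰ kg/m³.
Result: 2.70 × 10⁻³ × 2.33 × 10²⁰ = 6.29 × 10¹⁷ kg/m³.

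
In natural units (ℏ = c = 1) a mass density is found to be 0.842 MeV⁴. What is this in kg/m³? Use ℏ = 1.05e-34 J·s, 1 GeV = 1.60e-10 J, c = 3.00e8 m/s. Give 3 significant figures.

Mass density is [E]/(c²[L]³) = [E]⁴/(ℏ³c⁵).
1 GeV⁴ → 1/(ℏ³c⁵) × (1 GeV in J)⁴ = 2.33e20 kg/m³.
Convert the energy scale: 0.842 MeV⁴ = 8.42e-13 GeV⁴.
Result: 8.42e-13 × 2.33e20 = 1.96e8 kg/m³.

1.96e8 kg/m³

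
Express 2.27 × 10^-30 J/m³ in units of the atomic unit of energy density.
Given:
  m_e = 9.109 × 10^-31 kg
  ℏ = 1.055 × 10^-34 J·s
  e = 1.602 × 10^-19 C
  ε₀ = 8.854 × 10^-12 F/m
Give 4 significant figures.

atomic unit of energy density: u_au = E_h/a₀³ = m_e⁴e¹⁰/((4πε₀)⁵ℏ⁸) = 2.929 × 10^13 J/m³.
2.27 × 10^-30 / 2.929 × 10^13 = 7.750 × 10^-44

7.750 × 10^-44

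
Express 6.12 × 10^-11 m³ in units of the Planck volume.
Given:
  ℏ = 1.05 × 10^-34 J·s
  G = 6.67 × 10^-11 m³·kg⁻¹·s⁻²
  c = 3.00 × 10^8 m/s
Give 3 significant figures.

1.46 × 10^94

Planck volume: V_P = (ℏG/c³)^(3/2) = 4.18 × 10^-105 m³.
6.12 × 10^-11 / 4.18 × 10^-105 = 1.46 × 10^94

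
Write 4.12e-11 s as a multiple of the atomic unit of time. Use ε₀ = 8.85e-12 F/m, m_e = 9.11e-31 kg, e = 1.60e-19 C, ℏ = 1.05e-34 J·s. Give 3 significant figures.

1.72e6

atomic unit of time: τ_au = (4πε₀)²ℏ³/(m_e e⁴) = 2.40e-17 s.
4.12e-11 / 2.40e-17 = 1.72e6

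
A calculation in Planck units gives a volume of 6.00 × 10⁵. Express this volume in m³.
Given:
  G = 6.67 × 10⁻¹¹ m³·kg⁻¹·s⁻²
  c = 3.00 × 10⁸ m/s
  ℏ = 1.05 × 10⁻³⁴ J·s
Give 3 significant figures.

One Planck volume: V_P = (ℏG/c³)^(3/2) = 4.18 × 10⁻¹⁰⁵ m³.
6.00 × 10⁵ × 4.18 × 10⁻¹⁰⁵ m³ = 2.51 × 10⁻⁹⁹ m³

2.51 × 10⁻⁹⁹ m³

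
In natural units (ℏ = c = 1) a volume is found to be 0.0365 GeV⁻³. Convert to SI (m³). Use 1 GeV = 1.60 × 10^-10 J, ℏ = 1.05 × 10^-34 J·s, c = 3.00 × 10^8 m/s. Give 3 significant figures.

2.79 × 10^-49 m³

Volume is [L]³ = [E]⁻³·(ℏc)³.
1 GeV⁻³ → (ℏc)³ × (1 GeV in J)⁻³ = 7.63 × 10^-48 m³.
Result: 0.0365 × 7.63 × 10^-48 = 2.79 × 10^-49 m³.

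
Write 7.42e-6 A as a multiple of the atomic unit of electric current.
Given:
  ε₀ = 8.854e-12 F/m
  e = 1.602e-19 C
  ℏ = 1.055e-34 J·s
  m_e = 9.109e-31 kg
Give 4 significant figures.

atomic unit of electric current: I_au = e E_h/ℏ = m_e e⁵/((4πε₀)²ℏ³) = 6.612e-3 A.
7.42e-6 / 6.612e-3 = 1.122e-3

1.122e-3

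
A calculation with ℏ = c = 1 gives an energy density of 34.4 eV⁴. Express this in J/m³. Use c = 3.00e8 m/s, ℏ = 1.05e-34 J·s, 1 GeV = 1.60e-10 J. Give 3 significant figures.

721 J/m³

[E]/[L]³ = [E]⁴/(ℏc)³; restore (ℏc)⁻³.
1 GeV⁴ → 1/(ℏc)³ × (1 GeV in J)⁴ = 2.10e37 J/m³.
Convert the energy scale: 34.4 eV⁴ = 3.44e-35 GeV⁴.
Result: 3.44e-35 × 2.10e37 = 721 J/m³.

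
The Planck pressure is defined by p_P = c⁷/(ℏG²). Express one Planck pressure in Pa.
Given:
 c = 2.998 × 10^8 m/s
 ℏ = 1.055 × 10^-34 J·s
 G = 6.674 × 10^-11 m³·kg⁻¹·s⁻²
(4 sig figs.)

4.632 × 10^113 Pa

p_P = c⁷/(ℏG²)
  = 2.177 × 10^59 / 4.699 × 10^-55
  = 4.632 × 10^113 Pa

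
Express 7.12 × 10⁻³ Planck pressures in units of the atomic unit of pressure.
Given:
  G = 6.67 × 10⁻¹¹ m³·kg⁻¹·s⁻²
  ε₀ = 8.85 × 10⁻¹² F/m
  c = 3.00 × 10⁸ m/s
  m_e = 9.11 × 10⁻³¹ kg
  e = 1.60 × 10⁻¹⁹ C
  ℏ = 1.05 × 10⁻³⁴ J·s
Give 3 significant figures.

1.11 × 10⁹⁸

Planck pressure: p_P = c⁷/(ℏG²) = 4.68 × 10¹¹³ Pa
atomic unit of pressure: P_au = E_h/a₀³ = m_e⁴e¹⁰/((4πε₀)⁵ℏ⁸) = 3.01 × 10¹³ Pa
7.12 × 10⁻³ × 4.68 × 10¹¹³ / 3.01 × 10¹³ = 1.11 × 10⁹⁸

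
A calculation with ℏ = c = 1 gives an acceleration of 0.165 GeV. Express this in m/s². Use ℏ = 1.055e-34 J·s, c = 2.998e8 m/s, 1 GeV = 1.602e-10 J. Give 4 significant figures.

Acceleration is [L]/[T]² = c·[E]/ℏ.
1 GeV → c/ℏ × (1 GeV in J) = 4.552e32 m/s².
Result: 0.165 × 4.552e32 = 7.511e31 m/s².

7.511e31 m/s²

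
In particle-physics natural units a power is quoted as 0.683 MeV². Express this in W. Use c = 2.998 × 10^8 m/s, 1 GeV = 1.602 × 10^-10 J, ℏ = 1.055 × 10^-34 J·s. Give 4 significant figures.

1.661 × 10^8 W

Power is [E]/[T] = [E]²/ℏ.
1 GeV² → 1/ℏ × (1 GeV in J)² = 2.433 × 10^14 W.
Convert the energy scale: 0.683 MeV² = 6.83 × 10^-7 GeV².
Result: 6.83 × 10^-7 × 2.433 × 10^14 = 1.661 × 10^8 W.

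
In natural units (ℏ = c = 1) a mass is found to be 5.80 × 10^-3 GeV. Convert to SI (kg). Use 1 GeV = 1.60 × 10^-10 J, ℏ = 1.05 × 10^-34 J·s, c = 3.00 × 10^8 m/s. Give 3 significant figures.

Mass is [E]/c²; divide by c².
1 GeV → 1/c² × (1 GeV in J) = 1.78 × 10^-27 kg.
Result: 5.80 × 10^-3 × 1.78 × 10^-27 = 1.03 × 10^-29 kg.

1.03 × 10^-29 kg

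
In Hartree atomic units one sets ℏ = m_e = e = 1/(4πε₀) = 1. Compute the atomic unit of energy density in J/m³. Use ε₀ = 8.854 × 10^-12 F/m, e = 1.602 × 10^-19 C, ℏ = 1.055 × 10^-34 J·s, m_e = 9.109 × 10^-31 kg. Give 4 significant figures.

u_au = E_h/a₀³ = m_e⁴e¹⁰/((4πε₀)⁵ℏ⁸)
E_h = 4.354 × 10^-18 J
a₀ = 5.297 × 10^-11 m
E_h/a₀³ = 2.929 × 10^13 J/m³

2.929 × 10^13 J/m³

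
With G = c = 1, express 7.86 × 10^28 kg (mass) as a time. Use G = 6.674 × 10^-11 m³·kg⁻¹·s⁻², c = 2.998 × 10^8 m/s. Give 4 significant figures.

1.947 × 10^-7 s

Mass → time via G/c³.
7.86 × 10^28 kg × (G/c³) = 1.947 × 10^-7 s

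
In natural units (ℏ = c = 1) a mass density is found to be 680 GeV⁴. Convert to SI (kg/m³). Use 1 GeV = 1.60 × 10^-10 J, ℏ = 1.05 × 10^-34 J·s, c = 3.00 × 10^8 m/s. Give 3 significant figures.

1.58 × 10^23 kg/m³

Mass density is [E]/(c²[L]³) = [E]⁴/(ℏ³c⁵).
1 GeV⁴ → 1/(ℏ³c⁵) × (1 GeV in J)⁴ = 2.33 × 10^20 kg/m³.
Result: 680 × 2.33 × 10^20 = 1.58 × 10^23 kg/m³.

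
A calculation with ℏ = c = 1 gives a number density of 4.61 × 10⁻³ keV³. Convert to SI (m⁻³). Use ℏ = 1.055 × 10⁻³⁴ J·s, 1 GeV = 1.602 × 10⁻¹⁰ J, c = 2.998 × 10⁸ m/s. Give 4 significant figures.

5.990 × 10²⁶ m⁻³

Number density is [L]⁻³ = [E]³/(ℏc)³.
1 GeV³ → 1/(ℏc)³ × (1 GeV in J)³ = 1.299 × 10⁴⁷ m⁻³.
Convert the energy scale: 4.61 × 10⁻³ keV³ = 4.61 × 10⁻²¹ GeV³.
Result: 4.61 × 10⁻²¹ × 1.299 × 10⁴⁷ = 5.990 × 10²⁶ m⁻³.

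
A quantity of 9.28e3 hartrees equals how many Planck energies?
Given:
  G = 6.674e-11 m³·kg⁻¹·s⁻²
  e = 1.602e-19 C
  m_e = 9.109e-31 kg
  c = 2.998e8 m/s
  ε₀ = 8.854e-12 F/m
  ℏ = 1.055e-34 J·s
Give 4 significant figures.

2.065e-23

hartree: E_h = m_e e⁴/(4πε₀ℏ)² = 4.354e-18 J
Planck energy: E_P = √(ℏc⁵/G) = 1.957e9 J
9.28e3 × 4.354e-18 / 1.957e9 = 2.065e-23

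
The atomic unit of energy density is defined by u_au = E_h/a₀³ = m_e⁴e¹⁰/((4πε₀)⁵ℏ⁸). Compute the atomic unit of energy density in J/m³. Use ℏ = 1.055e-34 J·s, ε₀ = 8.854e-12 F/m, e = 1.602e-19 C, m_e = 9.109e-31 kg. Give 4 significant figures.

2.929e13 J/m³

u_au = E_h/a₀³ = m_e⁴e¹⁰/((4πε₀)⁵ℏ⁸)
E_h = 4.354e-18 J
a₀ = 5.297e-11 m
E_h/a₀³ = 2.929e13 J/m³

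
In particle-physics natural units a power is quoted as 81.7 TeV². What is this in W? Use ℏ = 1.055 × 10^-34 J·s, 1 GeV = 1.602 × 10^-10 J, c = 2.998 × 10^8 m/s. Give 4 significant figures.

1.987 × 10^22 W

Power is [E]/[T] = [E]²/ℏ.
1 GeV² → 1/ℏ × (1 GeV in J)² = 2.433 × 10^14 W.
Convert the energy scale: 81.7 TeV² = 8.17 × 10^7 GeV².
Result: 8.17 × 10^7 × 2.433 × 10^14 = 1.987 × 10^22 W.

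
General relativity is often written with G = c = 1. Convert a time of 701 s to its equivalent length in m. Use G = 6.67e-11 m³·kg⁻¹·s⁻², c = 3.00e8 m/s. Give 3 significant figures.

2.10e11 m

Time → length via c.
701 s × (c) = 2.10e11 m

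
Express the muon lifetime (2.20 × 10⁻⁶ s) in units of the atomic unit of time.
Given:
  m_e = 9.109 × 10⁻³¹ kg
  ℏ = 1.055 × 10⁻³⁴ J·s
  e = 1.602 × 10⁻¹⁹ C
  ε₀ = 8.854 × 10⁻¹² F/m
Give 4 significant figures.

atomic unit of time: τ_au = (4πε₀)²ℏ³/(m_e e⁴) = 2.423 × 10⁻¹⁷ s.
2.20 × 10⁻⁶ / 2.423 × 10⁻¹⁷ = 9.080 × 10¹⁰

9.080 × 10¹⁰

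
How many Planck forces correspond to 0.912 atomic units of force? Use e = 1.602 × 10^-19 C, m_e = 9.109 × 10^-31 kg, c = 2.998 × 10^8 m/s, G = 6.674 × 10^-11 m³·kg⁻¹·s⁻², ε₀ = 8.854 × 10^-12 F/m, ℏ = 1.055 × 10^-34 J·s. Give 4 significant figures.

6.193 × 10^-52

atomic unit of force: F_au = E_h/a₀ = m_e²e⁶/((4πε₀)³ℏ⁴) = 8.220 × 10^-8 N
Planck force: F_P = c⁴/G = 1.210 × 10^44 N
0.912 × 8.220 × 10^-8 / 1.210 × 10^44 = 6.193 × 10^-52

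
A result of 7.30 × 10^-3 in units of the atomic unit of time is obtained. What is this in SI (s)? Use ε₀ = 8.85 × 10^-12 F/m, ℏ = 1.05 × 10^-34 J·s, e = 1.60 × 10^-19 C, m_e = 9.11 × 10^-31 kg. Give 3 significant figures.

1.75 × 10^-19 s

One atomic unit of time: τ_au = (4πε₀)²ℏ³/(m_e e⁴) = 2.40 × 10^-17 s.
7.30 × 10^-3 × 2.40 × 10^-17 s = 1.75 × 10^-19 s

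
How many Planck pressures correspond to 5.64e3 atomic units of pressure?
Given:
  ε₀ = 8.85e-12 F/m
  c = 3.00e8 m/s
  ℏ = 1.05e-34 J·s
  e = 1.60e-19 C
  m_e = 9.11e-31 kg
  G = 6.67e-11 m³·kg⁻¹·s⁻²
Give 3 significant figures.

3.63e-97

atomic unit of pressure: P_au = E_h/a₀³ = m_e⁴e¹⁰/((4πε₀)⁵ℏ⁸) = 3.01e13 Pa
Planck pressure: p_P = c⁷/(ℏG²) = 4.68e113 Pa
5.64e3 × 3.01e13 / 4.68e113 = 3.63e-97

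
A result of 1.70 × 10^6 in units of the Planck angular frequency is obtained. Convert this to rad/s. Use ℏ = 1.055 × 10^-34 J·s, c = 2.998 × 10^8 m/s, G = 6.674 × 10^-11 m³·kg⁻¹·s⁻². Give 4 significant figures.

One Planck angular frequency: ω_P = √(c⁵/(ℏG)) = 1.855 × 10^43 rad/s.
1.70 × 10^6 × 1.855 × 10^43 rad/s = 3.153 × 10^49 rad/s

3.153 × 10^49 rad/s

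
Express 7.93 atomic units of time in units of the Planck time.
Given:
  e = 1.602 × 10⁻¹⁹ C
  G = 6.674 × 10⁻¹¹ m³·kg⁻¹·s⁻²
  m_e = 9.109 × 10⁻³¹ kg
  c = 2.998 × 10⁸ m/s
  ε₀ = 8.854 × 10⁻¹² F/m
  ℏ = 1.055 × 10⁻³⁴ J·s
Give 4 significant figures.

3.563 × 10²⁷

atomic unit of time: τ_au = (4πε₀)²ℏ³/(m_e e⁴) = 2.423 × 10⁻¹⁷ s
Planck time: t_P = √(ℏG/c⁵) = 5.392 × 10⁻⁴⁴ s
7.93 × 2.423 × 10⁻¹⁷ / 5.392 × 10⁻⁴⁴ = 3.563 × 10²⁷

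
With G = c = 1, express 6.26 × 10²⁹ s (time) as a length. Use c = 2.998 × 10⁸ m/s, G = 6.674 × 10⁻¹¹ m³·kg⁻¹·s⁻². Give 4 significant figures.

1.877 × 10³⁸ m

Time → length via c.
6.26 × 10²⁹ s × (c) = 1.877 × 10³⁸ m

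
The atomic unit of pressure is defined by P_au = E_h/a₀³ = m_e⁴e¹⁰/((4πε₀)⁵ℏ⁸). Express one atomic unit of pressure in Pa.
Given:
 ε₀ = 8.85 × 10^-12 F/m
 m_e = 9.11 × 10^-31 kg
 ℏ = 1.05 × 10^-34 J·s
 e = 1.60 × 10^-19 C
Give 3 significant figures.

3.01 × 10^13 Pa

P_au = E_h/a₀³ = m_e⁴e¹⁰/((4πε₀)⁵ℏ⁸)
E_h = 4.38 × 10^-18 J
a₀ = 5.26 × 10^-11 m
E_h/a₀³ = 3.01 × 10^13 Pa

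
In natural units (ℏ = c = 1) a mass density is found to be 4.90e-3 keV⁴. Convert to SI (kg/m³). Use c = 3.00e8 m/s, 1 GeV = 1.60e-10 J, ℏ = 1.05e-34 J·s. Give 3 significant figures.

1.14e-6 kg/m³

Mass density is [E]/(c²[L]³) = [E]⁴/(ℏ³c⁵).
1 GeV⁴ → 1/(ℏ³c⁵) × (1 GeV in J)⁴ = 2.33e20 kg/m³.
Convert the energy scale: 4.90e-3 keV⁴ = 4.90e-27 GeV⁴.
Result: 4.90e-27 × 2.33e20 = 1.14e-6 kg/m³.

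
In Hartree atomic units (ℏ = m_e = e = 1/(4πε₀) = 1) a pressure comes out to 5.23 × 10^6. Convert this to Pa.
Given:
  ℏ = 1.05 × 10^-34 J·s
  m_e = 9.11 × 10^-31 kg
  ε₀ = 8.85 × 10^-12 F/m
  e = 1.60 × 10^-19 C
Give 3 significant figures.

1.58 × 10^20 Pa

One atomic unit of pressure: P_au = E_h/a₀³ = m_e⁴e¹⁰/((4πε₀)⁵ℏ⁸) = 3.01 × 10^13 Pa.
5.23 × 10^6 × 3.01 × 10^13 Pa = 1.58 × 10^20 Pa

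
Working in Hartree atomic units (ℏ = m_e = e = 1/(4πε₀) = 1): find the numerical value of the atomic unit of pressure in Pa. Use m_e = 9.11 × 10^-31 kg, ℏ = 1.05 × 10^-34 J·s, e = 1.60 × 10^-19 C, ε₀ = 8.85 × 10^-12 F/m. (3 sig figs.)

3.01 × 10^13 Pa

The unique combination of the constants set to 1 with dimensions of pressure is P_au = E_h/a₀³ = m_e⁴e¹⁰/((4πε₀)⁵ℏ⁸).
E_h = 4.38 × 10^-18 J
a₀ = 5.26 × 10^-11 m
E_h/a₀³ = 3.01 × 10^13 Pa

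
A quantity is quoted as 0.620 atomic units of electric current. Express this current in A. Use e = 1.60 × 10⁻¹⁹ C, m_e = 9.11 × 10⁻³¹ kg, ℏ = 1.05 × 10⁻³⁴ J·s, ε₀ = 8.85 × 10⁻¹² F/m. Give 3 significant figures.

4.14 × 10⁻³ A

One atomic unit of electric current: I_au = e E_h/ℏ = m_e e⁵/((4πε₀)²ℏ³) = 6.67 × 10⁻³ A.
0.620 × 6.67 × 10⁻³ A = 4.14 × 10⁻³ A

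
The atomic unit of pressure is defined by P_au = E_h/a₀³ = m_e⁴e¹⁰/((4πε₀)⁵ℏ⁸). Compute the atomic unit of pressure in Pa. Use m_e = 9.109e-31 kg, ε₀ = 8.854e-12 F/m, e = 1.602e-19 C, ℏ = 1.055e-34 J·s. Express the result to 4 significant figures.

2.929e13 Pa

P_au = E_h/a₀³ = m_e⁴e¹⁰/((4πε₀)⁵ℏ⁸)
E_h = 4.354e-18 J
a₀ = 5.297e-11 m
E_h/a₀³ = 2.929e13 Pa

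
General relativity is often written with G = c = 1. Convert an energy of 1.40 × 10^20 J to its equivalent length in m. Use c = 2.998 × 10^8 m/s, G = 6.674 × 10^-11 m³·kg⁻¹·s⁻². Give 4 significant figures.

Energy → length via G/c⁴.
1.40 × 10^20 J × (G/c⁴) = 1.157 × 10^-24 m

1.157 × 10^-24 m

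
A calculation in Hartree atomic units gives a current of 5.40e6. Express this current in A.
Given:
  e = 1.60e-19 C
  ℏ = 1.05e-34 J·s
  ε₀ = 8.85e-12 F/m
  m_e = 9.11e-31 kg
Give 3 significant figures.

One atomic unit of electric current: I_au = e E_h/ℏ = m_e e⁵/((4πε₀)²ℏ³) = 6.67e-3 A.
5.40e6 × 6.67e-3 A = 3.60e4 A

3.60e4 A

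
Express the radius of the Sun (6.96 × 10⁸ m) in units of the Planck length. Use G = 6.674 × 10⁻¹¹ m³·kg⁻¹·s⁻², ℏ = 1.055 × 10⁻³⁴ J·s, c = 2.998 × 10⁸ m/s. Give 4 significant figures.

Planck length: ℓ_P = √(ℏG/c³) = 1.616 × 10⁻³⁵ m.
6.96 × 10⁸ / 1.616 × 10⁻³⁵ = 4.306 × 10⁴³

4.306 × 10⁴³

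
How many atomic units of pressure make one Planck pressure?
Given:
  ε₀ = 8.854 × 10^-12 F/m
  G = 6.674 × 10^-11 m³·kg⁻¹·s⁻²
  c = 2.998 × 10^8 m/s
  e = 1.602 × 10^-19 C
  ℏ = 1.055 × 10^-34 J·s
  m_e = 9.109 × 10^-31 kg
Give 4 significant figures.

Planck pressure: p_P = c⁷/(ℏG²) = 4.632 × 10^113 Pa
atomic unit of pressure: P_au = E_h/a₀³ = m_e⁴e¹⁰/((4πε₀)⁵ℏ⁸) = 2.929 × 10^13 Pa
ratio = 4.632 × 10^113 / 2.929 × 10^13 = 1.581 × 10^100

1.581 × 10^100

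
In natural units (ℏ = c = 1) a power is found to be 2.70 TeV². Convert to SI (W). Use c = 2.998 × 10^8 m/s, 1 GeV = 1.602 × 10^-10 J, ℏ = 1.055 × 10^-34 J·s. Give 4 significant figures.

Power is [E]/[T] = [E]²/ℏ.
1 GeV² → 1/ℏ × (1 GeV in J)² = 2.433 × 10^14 W.
Convert the energy scale: 2.70 TeV² = 2.70 × 10^6 GeV².
Result: 2.70 × 10^6 × 2.433 × 10^14 = 6.568 × 10^20 W.

6.568 × 10^20 W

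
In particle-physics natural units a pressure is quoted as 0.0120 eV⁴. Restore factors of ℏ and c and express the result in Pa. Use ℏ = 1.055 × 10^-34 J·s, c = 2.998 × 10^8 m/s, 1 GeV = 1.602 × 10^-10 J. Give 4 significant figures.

Pressure is [E]/[L]³ = [E]⁴/(ℏc)³.
1 GeV⁴ → 1/(ℏc)³ × (1 GeV in J)⁴ = 2.082 × 10^37 Pa.
Convert the energy scale: 0.0120 eV⁴ = 1.20 × 10^-38 GeV⁴.
Result: 1.20 × 10^-38 × 2.082 × 10^37 = 0.2498 Pa.

0.2498 Pa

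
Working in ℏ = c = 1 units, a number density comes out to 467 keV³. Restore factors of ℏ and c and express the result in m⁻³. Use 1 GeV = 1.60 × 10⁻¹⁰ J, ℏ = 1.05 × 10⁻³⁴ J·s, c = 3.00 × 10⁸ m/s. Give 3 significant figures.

Number density is [L]⁻³ = [E]³/(ℏc)³.
1 GeV³ → 1/(ℏc)³ × (1 GeV in J)³ = 1.31 × 10⁴⁷ m⁻³.
Convert the energy scale: 467 keV³ = 4.67 × 10⁻¹⁶ GeV³.
Result: 4.67 × 10⁻¹⁶ × 1.31 × 10⁴⁷ = 6.12 × 10³¹ m⁻³.

6.12 × 10³¹ m⁻³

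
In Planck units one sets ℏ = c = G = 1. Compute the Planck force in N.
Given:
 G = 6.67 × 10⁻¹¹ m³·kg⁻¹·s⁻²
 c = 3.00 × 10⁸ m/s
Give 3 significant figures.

F_P = c⁴/G
  = 8.10 × 10³³ / 6.67 × 10⁻¹¹
  = 1.21 × 10⁴⁴ N

1.21 × 10⁴⁴ N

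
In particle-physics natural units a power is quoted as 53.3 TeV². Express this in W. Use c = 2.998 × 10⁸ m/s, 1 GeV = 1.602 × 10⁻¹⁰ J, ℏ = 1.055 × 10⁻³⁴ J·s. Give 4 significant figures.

Power is [E]/[T] = [E]²/ℏ.
1 GeV² → 1/ℏ × (1 GeV in J)² = 2.433 × 10¹⁴ W.
Convert the energy scale: 53.3 TeV² = 5.33 × 10⁷ GeV².
Result: 5.33 × 10⁷ × 2.433 × 10¹⁴ = 1.297 × 10²² W.

1.297 × 10²² W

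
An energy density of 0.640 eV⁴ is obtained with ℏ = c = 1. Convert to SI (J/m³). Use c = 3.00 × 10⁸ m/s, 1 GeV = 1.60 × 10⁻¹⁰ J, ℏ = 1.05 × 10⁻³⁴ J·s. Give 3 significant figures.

[E]/[L]³ = [E]⁴/(ℏc)³; restore (ℏc)⁻³.
1 GeV⁴ → 1/(ℏc)³ × (1 GeV in J)⁴ = 2.10 × 10³⁷ J/m³.
Convert the energy scale: 0.640 eV⁴ = 6.40 × 10⁻³⁷ GeV⁴.
Result: 6.40 × 10⁻³⁷ × 2.10 × 10³⁷ = 13.4 J/m³.

13.4 J/m³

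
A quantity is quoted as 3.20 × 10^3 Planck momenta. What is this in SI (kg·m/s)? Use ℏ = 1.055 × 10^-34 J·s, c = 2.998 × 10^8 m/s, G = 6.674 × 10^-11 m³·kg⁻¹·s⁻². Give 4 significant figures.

One Planck momentum: p_P = √(ℏc³/G) = 6.527 kg·m/s.
3.20 × 10^3 × 6.527 kg·m/s = 2.088 × 10^4 kg·m/s

2.088 × 10^4 kg·m/s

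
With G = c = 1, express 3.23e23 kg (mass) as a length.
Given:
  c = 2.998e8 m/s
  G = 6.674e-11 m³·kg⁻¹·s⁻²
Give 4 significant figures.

In G = c = 1 units mass has dimensions of length; the conversion factor is G/c².
3.23e23 kg × (G/c²) = 2.398e-4 m

2.398e-4 m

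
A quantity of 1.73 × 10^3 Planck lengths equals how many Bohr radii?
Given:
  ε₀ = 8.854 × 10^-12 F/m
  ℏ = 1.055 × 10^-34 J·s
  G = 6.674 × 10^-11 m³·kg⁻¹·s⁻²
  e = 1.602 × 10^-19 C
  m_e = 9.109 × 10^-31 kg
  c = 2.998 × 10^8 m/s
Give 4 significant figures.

Planck length: ℓ_P = √(ℏG/c³) = 1.616 × 10^-35 m
Bohr radius: a₀ = 4πε₀ℏ²/(m_e e²) = 5.297 × 10^-11 m
1.73 × 10^3 × 1.616 × 10^-35 / 5.297 × 10^-11 = 5.279 × 10^-22

5.279 × 10^-22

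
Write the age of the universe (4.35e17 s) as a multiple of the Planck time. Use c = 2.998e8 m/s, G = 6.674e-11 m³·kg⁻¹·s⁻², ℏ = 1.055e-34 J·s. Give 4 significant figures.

8.068e60

Planck time: t_P = √(ℏG/c⁵) = 5.392e-44 s.
4.35e17 / 5.392e-44 = 8.068e60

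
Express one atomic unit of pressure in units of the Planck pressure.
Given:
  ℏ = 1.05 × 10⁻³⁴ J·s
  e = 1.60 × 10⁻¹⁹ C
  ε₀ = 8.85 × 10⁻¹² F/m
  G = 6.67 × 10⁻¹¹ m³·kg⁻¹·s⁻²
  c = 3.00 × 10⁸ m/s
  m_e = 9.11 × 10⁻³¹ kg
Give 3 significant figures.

6.44 × 10⁻¹⁰¹

atomic unit of pressure: P_au = E_h/a₀³ = m_e⁴e¹⁰/((4πε₀)⁵ℏ⁸) = 3.01 × 10¹³ Pa
Planck pressure: p_P = c⁷/(ℏG²) = 4.68 × 10¹¹³ Pa
ratio = 3.01 × 10¹³ / 4.68 × 10¹¹³ = 6.44 × 10⁻¹⁰¹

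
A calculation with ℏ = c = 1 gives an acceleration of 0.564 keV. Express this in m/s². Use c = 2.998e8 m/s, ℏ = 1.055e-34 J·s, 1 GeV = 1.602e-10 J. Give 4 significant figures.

2.568e26 m/s²

Acceleration is [L]/[T]² = c·[E]/ℏ.
1 GeV → c/ℏ × (1 GeV in J) = 4.552e32 m/s².
Convert the energy scale: 0.564 keV = 5.64e-7 GeV.
Result: 5.64e-7 × 4.552e32 = 2.568e26 m/s².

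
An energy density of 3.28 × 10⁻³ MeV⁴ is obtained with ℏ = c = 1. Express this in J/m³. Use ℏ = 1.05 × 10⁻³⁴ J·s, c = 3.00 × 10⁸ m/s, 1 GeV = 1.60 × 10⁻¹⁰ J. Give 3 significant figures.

[E]/[L]³ = [E]⁴/(ℏc)³; restore (ℏc)⁻³.
1 GeV⁴ → 1/(ℏc)³ × (1 GeV in J)⁴ = 2.10 × 10³⁷ J/m³.
Convert the energy scale: 3.28 × 10⁻³ MeV⁴ = 3.28 × 10⁻¹⁵ GeV⁴.
Result: 3.28 × 10⁻¹⁵ × 2.10 × 10³⁷ = 6.88 × 10²² J/m³.

6.88 × 10²² J/m³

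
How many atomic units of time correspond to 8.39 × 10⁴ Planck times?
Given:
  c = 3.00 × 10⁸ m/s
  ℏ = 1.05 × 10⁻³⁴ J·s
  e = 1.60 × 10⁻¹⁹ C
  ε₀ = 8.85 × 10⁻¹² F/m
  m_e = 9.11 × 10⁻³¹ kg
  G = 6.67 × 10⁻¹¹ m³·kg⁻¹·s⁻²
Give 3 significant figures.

Planck time: t_P = √(ℏG/c⁵) = 5.37 × 10⁻⁴⁴ s
atomic unit of time: τ_au = (4πε₀)²ℏ³/(m_e e⁴) = 2.40 × 10⁻¹⁷ s
8.39 × 10⁴ × 5.37 × 10⁻⁴⁴ / 2.40 × 10⁻¹⁷ = 1.88 × 10⁻²²

1.88 × 10⁻²²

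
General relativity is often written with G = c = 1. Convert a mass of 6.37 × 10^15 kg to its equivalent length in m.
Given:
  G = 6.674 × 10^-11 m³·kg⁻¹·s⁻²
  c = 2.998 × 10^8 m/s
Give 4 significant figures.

In G = c = 1 units mass has dimensions of length; the conversion factor is G/c².
6.37 × 10^15 kg × (G/c²) = 4.730 × 10^-12 m

4.730 × 10^-12 m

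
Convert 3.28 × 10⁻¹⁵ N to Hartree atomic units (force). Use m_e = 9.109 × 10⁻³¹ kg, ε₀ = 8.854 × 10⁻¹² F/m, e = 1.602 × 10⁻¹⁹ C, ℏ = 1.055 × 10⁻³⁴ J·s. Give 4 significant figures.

atomic unit of force: F_au = E_h/a₀ = m_e²e⁶/((4πε₀)³ℏ⁴) = 8.220 × 10⁻⁸ N.
3.28 × 10⁻¹⁵ / 8.220 × 10⁻⁸ = 3.990 × 10⁻⁸

3.990 × 10⁻⁸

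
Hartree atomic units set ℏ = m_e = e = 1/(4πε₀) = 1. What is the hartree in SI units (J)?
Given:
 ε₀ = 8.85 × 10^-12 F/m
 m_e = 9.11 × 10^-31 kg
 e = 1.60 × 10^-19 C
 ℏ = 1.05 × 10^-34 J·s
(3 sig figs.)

4.38 × 10^-18 J

Dimensional analysis gives E_h = m_e e⁴/(4πε₀ℏ)².
  = 5.97 × 10^-106 / 1.36 × 10^-88
  = 4.38 × 10^-18 J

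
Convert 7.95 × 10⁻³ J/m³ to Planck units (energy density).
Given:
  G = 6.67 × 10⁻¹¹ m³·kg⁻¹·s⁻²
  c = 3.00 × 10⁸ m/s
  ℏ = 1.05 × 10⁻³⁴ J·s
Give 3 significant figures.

Planck energy density: u_P = c⁷/(ℏG²) = 4.68 × 10¹¹³ J/m³.
7.95 × 10⁻³ / 4.68 × 10¹¹³ = 1.70 × 10⁻¹¹⁶

1.70 × 10⁻¹¹⁶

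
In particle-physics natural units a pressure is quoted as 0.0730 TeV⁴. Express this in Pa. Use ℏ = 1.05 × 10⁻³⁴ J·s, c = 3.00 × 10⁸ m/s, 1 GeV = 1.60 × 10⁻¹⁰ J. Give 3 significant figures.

Pressure is [E]/[L]³ = [E]⁴/(ℏc)³.
1 GeV⁴ → 1/(ℏc)³ × (1 GeV in J)⁴ = 2.10 × 10³⁷ Pa.
Convert the energy scale: 0.0730 TeV⁴ = 7.30 × 10¹⁰ GeV⁴.
Result: 7.30 × 10¹⁰ × 2.10 × 10³⁷ = 1.53 × 10⁴⁸ Pa.

1.53 × 10⁴⁸ Pa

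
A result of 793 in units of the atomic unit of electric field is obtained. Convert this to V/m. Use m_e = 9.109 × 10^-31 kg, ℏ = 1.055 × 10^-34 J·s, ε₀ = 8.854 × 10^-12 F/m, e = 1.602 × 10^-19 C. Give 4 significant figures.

One atomic unit of electric field: E_au = E_h/(e a₀) = m_e²e⁵/((4πε₀)³ℏ⁴) = 5.131 × 10^11 V/m.
793 × 5.131 × 10^11 V/m = 4.069 × 10^14 V/m

4.069 × 10^14 V/m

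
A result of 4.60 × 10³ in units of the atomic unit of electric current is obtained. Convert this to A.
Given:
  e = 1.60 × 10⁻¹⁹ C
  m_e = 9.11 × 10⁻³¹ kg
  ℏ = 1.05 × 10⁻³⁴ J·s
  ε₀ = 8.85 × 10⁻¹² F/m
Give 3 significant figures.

30.7 A

One atomic unit of electric current: I_au = e E_h/ℏ = m_e e⁵/((4πε₀)²ℏ³) = 6.67 × 10⁻³ A.
4.60 × 10³ × 6.67 × 10⁻³ A = 30.7 A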